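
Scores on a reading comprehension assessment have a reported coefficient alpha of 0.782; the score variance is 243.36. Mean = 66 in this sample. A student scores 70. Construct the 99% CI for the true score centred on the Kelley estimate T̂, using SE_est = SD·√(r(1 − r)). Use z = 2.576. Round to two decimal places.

[52.54, 85.72]

σ = 243.36^(1/2) = 15.6000
T̂ = 0.7820(70) + 0.2180(66) ≈ 69.1280
SE_est = SD · √(r(1 − r)) = 15.6000 · √0.1705 ≈ 15.6000 · 0.4129 ≈ 6.4410
99% CI: 69.1280 ± 16.5921 ≈ (52.5359, 85.7201)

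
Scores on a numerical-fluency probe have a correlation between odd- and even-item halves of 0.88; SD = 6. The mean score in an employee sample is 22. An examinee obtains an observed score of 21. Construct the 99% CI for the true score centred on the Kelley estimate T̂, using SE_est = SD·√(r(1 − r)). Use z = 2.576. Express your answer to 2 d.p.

[17.29, 24.84]

Full-length reliability (Spearman-Brown) = 2(0.88)/(1+0.88) ≈ 0.93617
T̂ = r·X + (1 − r)·M = 0.93617·21 + 0.06383·22 = 19.65957 + 1.40426 ≈ 21.06383
SE_est = 6.00000·√(0.93617·0.06383) ≈ 1.46670
99% CI: 21.06383 ± 3.77821 ≈ (17.28562, 24.84204)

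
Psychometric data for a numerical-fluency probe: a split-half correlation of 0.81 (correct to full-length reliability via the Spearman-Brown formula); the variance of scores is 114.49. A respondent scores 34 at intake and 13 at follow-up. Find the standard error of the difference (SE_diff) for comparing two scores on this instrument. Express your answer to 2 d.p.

4.90

SD = √114.49 = 10.700
r_full = 2·0.81 / (1 + 0.81) ≈ 0.895
SEM = 10.700 * √(1 − 0.895) = 10.700 * √0.105 ≈ 10.700 * 0.324 ≈ 3.467
SE_diff = √2 * SEM ≈ 4.903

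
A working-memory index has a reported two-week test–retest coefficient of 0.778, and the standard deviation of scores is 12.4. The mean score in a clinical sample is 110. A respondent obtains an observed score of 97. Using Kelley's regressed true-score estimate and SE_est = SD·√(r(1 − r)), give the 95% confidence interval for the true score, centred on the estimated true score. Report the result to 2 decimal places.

[89.79, 109.99]

T̂ = r·X + (1 − r)·M = 0.778*97 + 0.222*110 = 75.466 + 24.420 ≈ 99.886
SE_est = 12.400*√(0.778*0.222) ≈ 5.153
95% CI: 99.886 ± 10.101 ≈ (89.785, 109.987)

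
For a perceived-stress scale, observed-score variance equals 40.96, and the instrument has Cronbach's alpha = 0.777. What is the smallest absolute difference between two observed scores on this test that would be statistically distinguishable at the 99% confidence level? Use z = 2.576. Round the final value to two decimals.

SD = √40.96 ≈ 6.400
SEM = 6.400×√(1 − 0.777) ≈ 3.022
SE_diff = SEM × √2 ≈ 3.022 × 1.414 ≈ 4.274
Smallest detectable difference = 2.576×4.274 ≈ 11.010

11.01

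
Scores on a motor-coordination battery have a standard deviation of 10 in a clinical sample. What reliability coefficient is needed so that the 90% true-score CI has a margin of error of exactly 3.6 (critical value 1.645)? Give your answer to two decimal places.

0.95

Required SEM = 3.6 / 1.645 ≈ 2.1884
Required reliability = 1 − (SEM/SD)² = 1 − 0.0479 ≈ 0.9521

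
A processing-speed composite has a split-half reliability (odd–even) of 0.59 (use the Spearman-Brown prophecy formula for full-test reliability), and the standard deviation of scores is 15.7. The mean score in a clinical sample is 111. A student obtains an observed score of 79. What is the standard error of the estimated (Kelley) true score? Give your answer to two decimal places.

6.87

Full-length reliability (Spearman-Brown) = 2(0.59)/(1+0.59) ≈ 0.742
SE_est = 15.700·√[r(1 − r)] ≈ 6.868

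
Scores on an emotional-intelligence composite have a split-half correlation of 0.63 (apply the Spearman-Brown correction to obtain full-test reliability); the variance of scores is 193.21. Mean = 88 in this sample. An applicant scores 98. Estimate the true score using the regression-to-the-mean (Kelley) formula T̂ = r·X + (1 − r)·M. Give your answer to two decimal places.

Spearman-Brown: r = 2(0.63) / (1 + 0.63) = 1.2600 / 1.6300 ≈ 0.7730
T̂ = r·X + (1 − r)·M = 0.7730×98 + 0.2270×88 ≈ 75.7546 + 19.9755 ≈ 95.7301

95.73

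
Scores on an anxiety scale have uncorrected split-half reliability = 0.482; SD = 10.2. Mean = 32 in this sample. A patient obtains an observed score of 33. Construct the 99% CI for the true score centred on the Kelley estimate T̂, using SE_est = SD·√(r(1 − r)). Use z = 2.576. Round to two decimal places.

[20.12, 45.18]

Full-length reliability (Spearman-Brown) = 2(0.482)/(1+0.482) ≈ 0.65047
T̂ = r·X + (1 − r)·M = 0.65047×33 + 0.34953×32 ≈ 21.46559 + 11.18489 ≈ 32.65047
SE_est = 10.20000×√(0.65047×0.34953) ≈ 4.86357
CI = 32.65047 ± 2.576 × 4.86357 → [20.12191, 45.17903]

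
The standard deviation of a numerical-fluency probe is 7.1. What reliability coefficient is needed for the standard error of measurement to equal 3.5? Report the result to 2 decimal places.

Required reliability = 1 − (SEM/SD)² = 1 − 0.243 ≈ 0.757

0.76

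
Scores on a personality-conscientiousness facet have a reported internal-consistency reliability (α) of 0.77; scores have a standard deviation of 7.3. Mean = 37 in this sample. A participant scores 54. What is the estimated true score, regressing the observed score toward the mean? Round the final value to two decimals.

50.09

T̂ = r·X + (1 − r)·M = 0.770*54 + 0.230*37 = 41.580 + 8.510 ≈ 50.090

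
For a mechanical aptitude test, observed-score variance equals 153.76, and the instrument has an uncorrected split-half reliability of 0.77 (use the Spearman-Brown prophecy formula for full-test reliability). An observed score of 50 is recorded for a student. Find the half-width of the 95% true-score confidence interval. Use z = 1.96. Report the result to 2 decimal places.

8.76

SD = √153.76 = 12.400
Full-length reliability (Spearman-Brown) = 2(0.77)/(1+0.77) ≃ 0.870
SEM = 12.400 · √(1 − 0.870) = 12.400 · √0.130 ≃ 12.400 · 0.360 ≃ 4.470
Half-width = 1.96·4.470 ≃ 8.761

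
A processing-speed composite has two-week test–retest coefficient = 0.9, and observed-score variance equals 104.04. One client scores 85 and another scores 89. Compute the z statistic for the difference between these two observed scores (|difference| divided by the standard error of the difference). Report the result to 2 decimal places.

0.88

SD = √104.04 = 10.20000
The standard error of measurement is 10.20000×√(1 − 0.90000) ≈ 10.20000×0.31623 ≈ 3.22552.
Standard error of the difference = 3.22552·√2 ≈ 4.56158
z = |85 − 89| / 4.56158 = 4 / 4.56158 ≈ 0.87689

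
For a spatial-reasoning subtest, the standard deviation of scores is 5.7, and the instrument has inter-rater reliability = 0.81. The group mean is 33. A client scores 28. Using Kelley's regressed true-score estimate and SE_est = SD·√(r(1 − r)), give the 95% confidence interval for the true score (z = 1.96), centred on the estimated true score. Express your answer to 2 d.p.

[24.57, 33.33]

Estimated true score = 0.810·28 + (1 − 0.810)·33 ≈ 28.950
SE_est = SD · √(r(1 − r)) = 5.700 · √0.154 ≈ 5.700 · 0.392 ≈ 2.236
95% CI: 28.950 ± 4.383 ≈ (24.567, 33.333)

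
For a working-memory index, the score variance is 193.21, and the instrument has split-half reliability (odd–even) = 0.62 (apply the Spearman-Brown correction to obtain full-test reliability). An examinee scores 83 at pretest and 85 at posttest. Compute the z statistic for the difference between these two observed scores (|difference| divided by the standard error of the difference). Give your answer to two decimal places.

0.21

SD = √193.21 ≈ 13.900
r_full = 2·0.62 / (1 + 0.62) ≈ 0.765
SEM = 13.900*√(1 − 0.765) ≈ 6.732
SE_diff = √2 * SEM ≈ 9.521
z = |83 − 85| / 9.521 = 2 / 9.521 ≈ 0.210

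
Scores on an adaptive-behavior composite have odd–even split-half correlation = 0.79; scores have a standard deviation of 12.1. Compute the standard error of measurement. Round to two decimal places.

4.14

r_full = 2·0.79 / (1 + 0.79) ≈ 0.8827
SEM = 12.1000·√(1 − 0.8827) ≈ 4.1445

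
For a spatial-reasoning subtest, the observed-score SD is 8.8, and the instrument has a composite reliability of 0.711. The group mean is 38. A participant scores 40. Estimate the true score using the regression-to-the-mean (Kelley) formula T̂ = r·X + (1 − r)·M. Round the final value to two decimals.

T̂ = r·X + (1 − r)·M = 0.711×40 + 0.289×38 = 28.440 + 10.982 ≈ 39.422

39.42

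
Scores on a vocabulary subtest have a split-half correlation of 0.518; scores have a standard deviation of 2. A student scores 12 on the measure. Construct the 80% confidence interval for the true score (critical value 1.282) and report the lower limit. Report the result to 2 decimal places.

10.56

r_full = 2·0.518 / (1 + 0.518) ≈ 0.6825
SEM = 2.0000×√(1 − 0.6825) ≈ 1.1270
Half-width = 1.282×1.1270 ≈ 1.4448
Lower limit = 12 − 1.4448 ≈ 10.5552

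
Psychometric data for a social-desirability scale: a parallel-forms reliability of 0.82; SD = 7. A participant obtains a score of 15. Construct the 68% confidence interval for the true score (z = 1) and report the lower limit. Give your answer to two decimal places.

SEM = 7.0000*√(1 − 0.8200) ≃ 2.9698
Margin = 1 * 2.9698 ≃ 2.9698
Lower limit = 15 − 2.9698 ≃ 12.0302

12.03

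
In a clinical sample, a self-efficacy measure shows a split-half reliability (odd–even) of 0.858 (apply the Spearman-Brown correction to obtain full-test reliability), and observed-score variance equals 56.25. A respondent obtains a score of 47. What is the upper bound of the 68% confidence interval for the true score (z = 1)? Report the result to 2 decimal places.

49.07

σ = 56.25^(1/2) = 7.50000
r_full = 2·0.858 / (1 + 0.858) ≈ 0.92357
SEM = 7.50000×√(1 − 0.92357) ≈ 2.07340
1 × SEM ≈ 2.07340
Upper limit = 47 + 2.07340 ≈ 49.07340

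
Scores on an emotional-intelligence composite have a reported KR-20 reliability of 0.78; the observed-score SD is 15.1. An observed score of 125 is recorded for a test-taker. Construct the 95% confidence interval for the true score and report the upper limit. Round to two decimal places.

138.88

SEM = 15.100*√(1 − 0.780) ≈ 7.083
Half-width = 1.96*7.083 ≈ 13.882
Upper bound: 125 + 13.882 = 138.882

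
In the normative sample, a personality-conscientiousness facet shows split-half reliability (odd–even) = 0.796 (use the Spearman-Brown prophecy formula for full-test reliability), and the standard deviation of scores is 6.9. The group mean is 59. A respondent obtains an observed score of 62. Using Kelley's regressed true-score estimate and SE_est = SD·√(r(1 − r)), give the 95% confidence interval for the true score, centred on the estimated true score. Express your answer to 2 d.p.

[57.37, 65.95]

Spearman-Brown: r = 2(0.796) / (1 + 0.796) = 1.5920 / 1.7960 ≃ 0.8864
Estimated true score = 0.8864×62 + (1 − 0.8864)×59 ≃ 61.6592
SE_est = 6.9000·√[r(1 − r)] ≃ 2.1894
95% CI: 61.6592 ± 4.2913 ≃ (57.3680, 65.9505)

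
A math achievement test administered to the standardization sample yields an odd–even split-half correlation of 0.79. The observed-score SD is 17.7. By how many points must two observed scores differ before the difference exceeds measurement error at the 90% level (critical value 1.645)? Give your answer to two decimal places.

r_full = 2·0.79 / (1 + 0.79) ≈ 0.88268
The standard error of measurement is 17.70000×√(1 − 0.88268) ≈ 17.70000×0.34252 ≈ 6.06256.
SE_diff = SEM × √2 ≈ 6.06256 × 1.41421 ≈ 8.57376
Minimum reliable difference = 1.645 × SE_diff ≈ 1.645 × 8.57376 ≈ 14.10384

14.10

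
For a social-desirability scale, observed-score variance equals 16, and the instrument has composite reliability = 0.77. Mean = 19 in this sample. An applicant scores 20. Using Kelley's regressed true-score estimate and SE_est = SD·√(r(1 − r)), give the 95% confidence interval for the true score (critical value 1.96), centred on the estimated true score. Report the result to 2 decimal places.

SD = √16 ≈ 4.0000
T̂ = 0.7700(20) + 0.2300(19) ≈ 19.7700
SE_est = 4.0000·√[r(1 − r)] ≈ 1.6833
95% CI: 19.7700 ± 3.2993 ≈ (16.4707, 23.0693)

[16.47, 23.07]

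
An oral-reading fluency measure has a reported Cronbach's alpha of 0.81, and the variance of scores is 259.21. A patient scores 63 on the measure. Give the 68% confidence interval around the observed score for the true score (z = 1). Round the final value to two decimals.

SD = √259.21 ≈ 16.100
SEM = 16.100 * √(1 − 0.810) = 16.100 * √0.190 ≈ 16.100 * 0.436 ≈ 7.018
Margin = 1 * 7.018 ≈ 7.018
CI = 63 ± 7.018 → [55.982, 70.018]

[55.98, 70.02]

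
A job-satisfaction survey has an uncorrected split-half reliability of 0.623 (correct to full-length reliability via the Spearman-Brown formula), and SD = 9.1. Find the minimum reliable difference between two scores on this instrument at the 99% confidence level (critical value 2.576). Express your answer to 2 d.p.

15.98

r_full = 2·0.623 / (1 + 0.623) ≃ 0.7677
SEM = 9.1000 · √(1 − 0.7677) = 9.1000 · √0.2323 ≃ 9.1000 · 0.4820 ≃ 4.3858
SE_diff = √2 · SEM ≃ 6.2025
Smallest detectable difference = 2.576·6.2025 ≃ 15.9777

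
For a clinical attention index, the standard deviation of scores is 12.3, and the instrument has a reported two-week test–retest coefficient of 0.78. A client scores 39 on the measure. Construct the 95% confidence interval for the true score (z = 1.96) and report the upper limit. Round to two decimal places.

SEM = 12.300 * √(1 − 0.780) = 12.300 * √0.220 ≈ 12.300 * 0.469 ≈ 5.769
Margin = 1.96 * 5.769 ≈ 11.308
Upper bound: 39 + 11.308 = 50.308

50.31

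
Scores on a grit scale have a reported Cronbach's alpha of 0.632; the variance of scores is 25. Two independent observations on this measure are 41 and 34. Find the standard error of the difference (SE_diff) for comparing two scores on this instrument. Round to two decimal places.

σ = 25^(1/2) = 5.00000
SEM = 5.00000×√(1 − 0.63200) ≈ 3.03315
Standard error of the difference = 3.03315·√2 ≈ 4.28952

4.29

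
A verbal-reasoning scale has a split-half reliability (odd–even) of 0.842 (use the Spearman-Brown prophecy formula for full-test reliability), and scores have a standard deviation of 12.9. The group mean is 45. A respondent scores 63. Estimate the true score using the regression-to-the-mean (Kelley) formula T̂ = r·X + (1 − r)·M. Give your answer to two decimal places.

Full-length reliability (Spearman-Brown) = 2(0.842)/(1+0.842) ≈ 0.914
T̂ = 0.914(63) + 0.086(45) ≈ 61.456

61.46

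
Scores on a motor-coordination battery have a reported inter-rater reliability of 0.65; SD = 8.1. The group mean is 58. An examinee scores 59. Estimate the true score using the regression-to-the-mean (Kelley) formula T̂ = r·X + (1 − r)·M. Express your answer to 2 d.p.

T̂ = 0.65000(59) + 0.35000(58) ≃ 58.65000

58.65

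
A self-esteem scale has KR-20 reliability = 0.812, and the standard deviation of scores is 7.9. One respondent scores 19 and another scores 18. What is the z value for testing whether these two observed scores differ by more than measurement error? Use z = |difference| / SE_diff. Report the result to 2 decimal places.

0.21

SEM = 7.9000 × √(1 − 0.8120) = 7.9000 × √0.1880 ≈ 7.9000 × 0.4336 ≈ 3.4254
SE_diff = SEM × √2 ≈ 3.4254 × 1.4142 ≈ 4.8442
z = |19 − 18| / 4.8442 = 1 / 4.8442 ≈ 0.2064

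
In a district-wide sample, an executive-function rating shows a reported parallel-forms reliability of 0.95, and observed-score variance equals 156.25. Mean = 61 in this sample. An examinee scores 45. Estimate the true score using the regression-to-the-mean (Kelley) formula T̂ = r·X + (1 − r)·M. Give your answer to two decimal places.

45.80

Estimated true score = 0.95000*45 + (1 − 0.95000)*61 ≃ 45.80000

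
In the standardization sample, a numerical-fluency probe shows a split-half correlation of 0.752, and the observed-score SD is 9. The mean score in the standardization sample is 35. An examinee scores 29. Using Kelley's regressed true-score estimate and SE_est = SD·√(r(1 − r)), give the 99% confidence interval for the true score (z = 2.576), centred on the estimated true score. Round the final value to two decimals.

[21.77, 37.93]

Spearman-Brown: r = 2(0.752) / (1 + 0.752) = 1.5040 / 1.7520 ≈ 0.8584
T̂ = 0.8584(29) + 0.1416(35) ≈ 29.8493
SE_est = 9.0000*√(0.8584*0.1416) ≈ 3.1373
CI = 29.8493 ± 2.576 * 3.1373 → [21.7676, 37.9310]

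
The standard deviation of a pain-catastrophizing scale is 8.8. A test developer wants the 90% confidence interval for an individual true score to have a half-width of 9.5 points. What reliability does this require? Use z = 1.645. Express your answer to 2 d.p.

Required SEM = 9.5 / 1.645 ≈ 5.775
Required reliability = 1 − (SEM/SD)² = 1 − 0.431 ≈ 0.569

0.57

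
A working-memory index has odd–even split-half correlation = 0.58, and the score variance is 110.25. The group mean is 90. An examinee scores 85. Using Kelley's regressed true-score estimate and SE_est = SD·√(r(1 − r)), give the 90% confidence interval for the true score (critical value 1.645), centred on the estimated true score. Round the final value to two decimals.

[78.70, 93.96]

σ = 110.25^(1/2) = 10.50000
r_full = 2·0.58 / (1 + 0.58) ≈ 0.73418
T̂ = 0.73418(85) + 0.26582(90) ≈ 86.32911
SE_est = 10.50000·√(0.73418·0.26582) ≈ 4.63859
90% CI: 86.32911 ± 7.63048 ≈ (78.69864, 93.95959)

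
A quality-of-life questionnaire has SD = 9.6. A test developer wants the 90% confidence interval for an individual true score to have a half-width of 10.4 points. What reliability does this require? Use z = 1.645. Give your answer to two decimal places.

0.57

SEM needed = half-width / z = 10.4/1.645 ≈ 6.322
r = 1 − (6.322/9.6)² ≈ 1 − 0.434 ≈ 0.566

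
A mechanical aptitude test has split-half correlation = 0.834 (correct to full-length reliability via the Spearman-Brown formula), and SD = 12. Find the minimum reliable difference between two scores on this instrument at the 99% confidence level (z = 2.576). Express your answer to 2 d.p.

13.15

Spearman-Brown: r = 2(0.834) / (1 + 0.834) = 1.668 / 1.834 ≈ 0.909
SEM = 12.000*√(1 − 0.909) ≈ 3.610
SE_diff = √2 * SEM ≈ 5.106
Smallest detectable difference = 2.576*5.106 ≈ 13.152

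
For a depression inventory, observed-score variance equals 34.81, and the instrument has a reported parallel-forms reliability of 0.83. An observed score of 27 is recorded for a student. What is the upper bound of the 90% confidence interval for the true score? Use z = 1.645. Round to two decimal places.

31.00

SD = √34.81 = 5.9000
SEM = 5.9000×√(1 − 0.8300) ≈ 2.4326
Half-width = 1.645×2.4326 ≈ 4.0017
Upper limit = 27 + 4.0017 ≈ 31.0017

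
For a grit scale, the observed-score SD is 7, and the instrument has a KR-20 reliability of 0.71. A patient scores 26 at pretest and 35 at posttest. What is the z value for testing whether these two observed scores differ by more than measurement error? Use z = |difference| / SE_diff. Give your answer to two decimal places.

SEM = 7.0000 · √(1 − 0.7100) = 7.0000 · √0.2900 ≈ 7.0000 · 0.5385 ≈ 3.7696
Standard error of the difference = 3.7696·√2 ≈ 5.3310
z = 9 / 5.3310 ≈ 1.6882

1.69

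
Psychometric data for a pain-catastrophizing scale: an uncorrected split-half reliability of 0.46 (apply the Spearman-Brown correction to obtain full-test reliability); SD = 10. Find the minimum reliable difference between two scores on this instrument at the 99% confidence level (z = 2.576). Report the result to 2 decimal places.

22.16

Spearman-Brown: r = 2(0.46) / (1 + 0.46) = 0.920 / 1.460 ≃ 0.630
The standard error of measurement is 10.000·√(1 − 0.630) ≃ 10.000·0.608 ≃ 6.082.
SE_diff = √2 · SEM ≃ 8.601
Smallest detectable difference = 2.576·8.601 ≃ 22.155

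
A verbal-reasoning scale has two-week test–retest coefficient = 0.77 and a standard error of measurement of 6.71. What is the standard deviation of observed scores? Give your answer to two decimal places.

13.99

σ = SEM·(1 − r)^(−1/2) ≈ 6.71*2.085 ≈ 13.991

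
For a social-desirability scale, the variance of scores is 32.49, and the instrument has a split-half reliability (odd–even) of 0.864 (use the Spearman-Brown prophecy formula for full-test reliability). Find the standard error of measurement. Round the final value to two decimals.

SD = √32.49 = 5.700
Spearman-Brown: r = 2(0.864) / (1 + 0.864) = 1.728 / 1.864 ≃ 0.927
SEM = 5.700 × √(1 − 0.927) = 5.700 × √0.073 ≃ 5.700 × 0.270 ≃ 1.540

1.54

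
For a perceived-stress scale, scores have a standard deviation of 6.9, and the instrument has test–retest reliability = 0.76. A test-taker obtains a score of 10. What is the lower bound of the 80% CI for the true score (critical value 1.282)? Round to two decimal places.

SEM = 6.900×√(1 − 0.760) ≈ 3.380
Half-width = 1.282×3.380 ≈ 4.334
Lower limit = 10 − 4.334 ≈ 5.666

5.67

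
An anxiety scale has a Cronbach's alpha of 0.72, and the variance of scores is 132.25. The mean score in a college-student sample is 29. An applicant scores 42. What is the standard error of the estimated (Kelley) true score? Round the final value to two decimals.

SD = √132.25 ≈ 11.50000
SE_est = 11.50000*√(0.72000*0.28000) ≈ 5.16349

5.16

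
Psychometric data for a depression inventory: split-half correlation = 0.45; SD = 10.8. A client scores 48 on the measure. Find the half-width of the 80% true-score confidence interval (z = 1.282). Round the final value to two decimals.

8.53

Full-length reliability (Spearman-Brown) = 2(0.45)/(1+0.45) ≃ 0.621
SEM = 10.800 * √(1 − 0.621) = 10.800 * √0.379 ≃ 10.800 * 0.616 ≃ 6.652
1.282 * SEM ≃ 8.527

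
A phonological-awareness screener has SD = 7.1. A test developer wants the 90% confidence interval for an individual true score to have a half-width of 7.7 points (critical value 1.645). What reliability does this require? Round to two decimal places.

0.57

Required SEM = 7.7 / 1.645 ≈ 4.6809
r = 1 − (SEM / SD)² = 1 − (4.6809 / 7.1)² ≈ 1 − 0.4346 ≈ 0.5654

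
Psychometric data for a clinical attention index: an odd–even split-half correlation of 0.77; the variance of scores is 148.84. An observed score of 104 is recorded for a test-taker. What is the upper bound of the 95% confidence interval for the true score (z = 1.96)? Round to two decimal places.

SD = √148.84 = 12.200
Spearman-Brown: r = 2(0.77) / (1 + 0.77) = 1.540 / 1.770 ≈ 0.870
SEM = 12.200*√(1 − 0.870) ≈ 4.398
Half-width = 1.96*4.398 ≈ 8.620
Upper bound: 104 + 8.620 = 112.620

112.62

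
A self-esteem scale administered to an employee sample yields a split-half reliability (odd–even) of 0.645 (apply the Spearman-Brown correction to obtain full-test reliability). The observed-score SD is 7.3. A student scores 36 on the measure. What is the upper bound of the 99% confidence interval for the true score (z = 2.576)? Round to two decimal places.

44.74

Spearman-Brown: r = 2(0.645) / (1 + 0.645) = 1.290 / 1.645 ≈ 0.784
The standard error of measurement is 7.300×√(1 − 0.784) ≈ 7.300×0.465 ≈ 3.391.
Half-width = 2.576×3.391 ≈ 8.736
Upper limit = 36 + 8.736 ≈ 44.736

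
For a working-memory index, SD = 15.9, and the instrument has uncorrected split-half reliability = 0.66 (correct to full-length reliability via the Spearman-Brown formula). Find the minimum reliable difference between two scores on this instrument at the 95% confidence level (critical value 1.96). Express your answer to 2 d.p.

Full-length reliability (Spearman-Brown) = 2(0.66)/(1+0.66) ≈ 0.7952
The standard error of measurement is 15.9000·√(1 − 0.7952) ≈ 15.9000·0.4526 ≈ 7.1959.
SE_diff = √2 · SEM ≈ 10.1765
Minimum reliable difference = 1.96 · SE_diff ≈ 1.96 · 10.1765 ≈ 19.9459

19.95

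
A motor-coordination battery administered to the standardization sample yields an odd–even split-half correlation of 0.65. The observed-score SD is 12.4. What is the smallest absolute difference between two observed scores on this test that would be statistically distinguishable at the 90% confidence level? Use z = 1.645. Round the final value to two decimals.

Full-length reliability (Spearman-Brown) = 2(0.65)/(1+0.65) ≈ 0.7879
SEM = 12.4000×√(1 − 0.7879) ≈ 5.7110
SE_diff = SEM × √2 ≈ 5.7110 × 1.4142 ≈ 8.0766
Minimum reliable difference = 1.645 × SE_diff ≈ 1.645 × 8.0766 ≈ 13.2860

13.29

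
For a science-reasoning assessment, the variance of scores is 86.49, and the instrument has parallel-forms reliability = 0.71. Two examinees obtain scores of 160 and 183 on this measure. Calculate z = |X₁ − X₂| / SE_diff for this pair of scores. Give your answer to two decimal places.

σ = 86.49^(1/2) = 9.300
SEM = 9.300·√(1 − 0.710) ≃ 5.008
SE_diff = √2 · SEM ≃ 7.083
z = 23 / 7.083 ≃ 3.247

3.25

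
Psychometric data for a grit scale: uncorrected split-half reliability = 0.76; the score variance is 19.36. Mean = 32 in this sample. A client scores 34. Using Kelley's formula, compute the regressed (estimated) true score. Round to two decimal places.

33.73

Spearman-Brown: r = 2(0.76) / (1 + 0.76) = 1.520 / 1.760 ≈ 0.864
T̂ = 0.864(34) + 0.136(32) ≈ 33.727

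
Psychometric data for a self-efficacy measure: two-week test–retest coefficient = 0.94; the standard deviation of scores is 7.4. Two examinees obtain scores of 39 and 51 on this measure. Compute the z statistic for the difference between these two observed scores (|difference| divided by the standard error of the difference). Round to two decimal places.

4.68

SEM = 7.4000*√(1 − 0.9400) ≃ 1.8126
SE_diff = √2 * SEM ≃ 2.5634
z = 12 / 2.5634 ≃ 4.6812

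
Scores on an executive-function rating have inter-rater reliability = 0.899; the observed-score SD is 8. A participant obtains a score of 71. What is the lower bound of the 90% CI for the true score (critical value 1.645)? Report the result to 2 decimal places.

66.82

SEM = 8.0000 * √(1 − 0.8990) = 8.0000 * √0.1010 ≈ 8.0000 * 0.3178 ≈ 2.5424
1.645 * SEM ≈ 4.1823
Lower limit = 71 − 4.1823 ≈ 66.8177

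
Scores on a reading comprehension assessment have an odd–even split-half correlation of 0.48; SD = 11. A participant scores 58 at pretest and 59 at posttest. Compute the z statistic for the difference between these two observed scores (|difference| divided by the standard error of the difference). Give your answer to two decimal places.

Spearman-Brown: r = 2(0.48) / (1 + 0.48) = 0.9600 / 1.4800 ≈ 0.6486
SEM = 11.0000 · √(1 − 0.6486) = 11.0000 · √0.3514 ≈ 11.0000 · 0.5927 ≈ 6.5202
SE_diff = SEM · √2 ≈ 6.5202 · 1.4142 ≈ 9.2210
z = 1 / 9.2210 ≈ 0.1084

0.11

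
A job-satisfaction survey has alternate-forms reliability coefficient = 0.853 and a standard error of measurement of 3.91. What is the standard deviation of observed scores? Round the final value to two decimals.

10.20

σ = SEM·(1 − r)^(−1/2) ≃ 3.91*2.608 ≃ 10.198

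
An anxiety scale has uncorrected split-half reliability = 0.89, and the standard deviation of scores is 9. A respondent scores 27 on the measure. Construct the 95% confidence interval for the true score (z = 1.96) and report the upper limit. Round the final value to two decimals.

31.26

Full-length reliability (Spearman-Brown) = 2(0.89)/(1+0.89) ≈ 0.942
SEM = 9.000 * √(1 − 0.942) = 9.000 * √0.058 ≈ 9.000 * 0.241 ≈ 2.171
Half-width = 1.96*2.171 ≈ 4.256
Upper bound: 27 + 4.256 = 31.256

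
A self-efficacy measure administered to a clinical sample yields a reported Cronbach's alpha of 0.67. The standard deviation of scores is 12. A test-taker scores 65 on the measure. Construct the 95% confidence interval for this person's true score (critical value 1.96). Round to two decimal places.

[51.49, 78.51]

SEM = 12.000*√(1 − 0.670) ≈ 6.893
1.96 * SEM ≈ 13.511
Interval: (51.489, 78.511)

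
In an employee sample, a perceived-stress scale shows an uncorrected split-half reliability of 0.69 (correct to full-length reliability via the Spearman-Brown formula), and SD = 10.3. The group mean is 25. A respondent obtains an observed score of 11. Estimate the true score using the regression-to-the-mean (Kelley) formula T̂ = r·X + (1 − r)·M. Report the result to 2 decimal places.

13.57

Full-length reliability (Spearman-Brown) = 2(0.69)/(1+0.69) ≈ 0.8166
T̂ = 0.8166(11) + 0.1834(25) ≈ 13.5680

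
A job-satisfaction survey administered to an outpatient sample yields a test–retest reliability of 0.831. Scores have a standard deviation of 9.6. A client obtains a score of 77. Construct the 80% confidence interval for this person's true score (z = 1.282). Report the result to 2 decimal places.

[71.94, 82.06]

SEM = 9.6000 × √(1 − 0.8310) = 9.6000 × √0.1690 ≈ 9.6000 × 0.4111 ≈ 3.9465
Half-width = 1.282×3.9465 ≈ 5.0594
Interval: (71.9406, 82.0594)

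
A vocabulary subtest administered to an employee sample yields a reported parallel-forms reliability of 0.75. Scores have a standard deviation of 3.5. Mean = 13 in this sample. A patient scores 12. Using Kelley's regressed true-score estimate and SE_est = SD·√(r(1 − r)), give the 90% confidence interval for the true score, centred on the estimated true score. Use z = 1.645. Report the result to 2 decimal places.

[9.76, 14.74]

Estimated true score = 0.7500·12 + (1 − 0.7500)·13 ≃ 12.2500
SE_est = 3.5000·√(0.7500·0.2500) ≃ 1.5155
90% CI: 12.2500 ± 2.4931 ≃ (9.7569, 14.7431)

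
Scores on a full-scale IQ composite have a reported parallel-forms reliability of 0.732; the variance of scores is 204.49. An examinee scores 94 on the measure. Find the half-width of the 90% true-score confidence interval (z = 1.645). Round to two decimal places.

12.18

SD = √204.49 = 14.3000
SEM = 14.3000 · √(1 − 0.7320) = 14.3000 · √0.2680 ≈ 14.3000 · 0.5177 ≈ 7.4029
1.645 · SEM ≈ 12.1778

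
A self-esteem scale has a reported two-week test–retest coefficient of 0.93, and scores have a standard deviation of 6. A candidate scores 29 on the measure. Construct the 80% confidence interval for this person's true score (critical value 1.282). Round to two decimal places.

SEM = 6.0000 × √(1 − 0.9300) = 6.0000 × √0.0700 ≈ 6.0000 × 0.2646 ≈ 1.5875
1.282 × SEM ≈ 2.0351
Interval: (26.9649, 31.0351)

[26.96, 31.04]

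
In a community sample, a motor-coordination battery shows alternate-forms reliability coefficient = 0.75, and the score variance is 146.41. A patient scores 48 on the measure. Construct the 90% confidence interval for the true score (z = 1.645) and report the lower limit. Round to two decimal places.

38.05

SD = √146.41 = 12.1000
SEM = 12.1000*√(1 − 0.7500) ≈ 6.0500
Margin = 1.645 * 6.0500 ≈ 9.9522
Lower bound: 48 − 9.9522 = 38.0478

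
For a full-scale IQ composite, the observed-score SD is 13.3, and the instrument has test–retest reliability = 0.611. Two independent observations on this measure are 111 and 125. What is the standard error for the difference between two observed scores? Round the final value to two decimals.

SEM = 13.3000 * √(1 − 0.6110) = 13.3000 * √0.3890 ≈ 13.3000 * 0.6237 ≈ 8.2952
SE_diff = √2 * SEM ≈ 11.7312

11.73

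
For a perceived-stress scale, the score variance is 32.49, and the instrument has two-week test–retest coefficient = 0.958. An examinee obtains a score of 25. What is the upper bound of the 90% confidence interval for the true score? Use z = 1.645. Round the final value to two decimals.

SD = √32.49 ≃ 5.700
SEM = 5.700 * √(1 − 0.958) = 5.700 * √0.042 ≃ 5.700 * 0.205 ≃ 1.168
Margin = 1.645 * 1.168 ≃ 1.922
Upper bound: 25 + 1.922 = 26.922

26.92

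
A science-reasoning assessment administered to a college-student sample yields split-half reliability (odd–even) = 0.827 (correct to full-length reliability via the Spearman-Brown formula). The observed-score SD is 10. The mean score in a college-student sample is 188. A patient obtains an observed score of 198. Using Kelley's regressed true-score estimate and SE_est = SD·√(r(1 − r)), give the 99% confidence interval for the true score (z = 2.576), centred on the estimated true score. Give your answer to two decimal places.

Spearman-Brown: r = 2(0.827) / (1 + 0.827) = 1.654 / 1.827 ≃ 0.905
T̂ = 0.905(198) + 0.095(188) ≃ 197.053
SE_est = 10.000*√(0.905*0.095) ≃ 2.928
99% CI: 197.053 ± 7.542 ≃ (189.511, 204.595)

[189.51, 204.60]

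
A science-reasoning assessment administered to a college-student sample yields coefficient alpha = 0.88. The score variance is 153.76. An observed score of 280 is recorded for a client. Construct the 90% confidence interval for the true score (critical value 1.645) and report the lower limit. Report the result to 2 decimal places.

272.93

σ = 153.76^(1/2) = 12.400
SEM = 12.400×√(1 − 0.880) ≈ 4.295
Half-width = 1.645×4.295 ≈ 7.066
Lower bound: 280 − 7.066 = 272.934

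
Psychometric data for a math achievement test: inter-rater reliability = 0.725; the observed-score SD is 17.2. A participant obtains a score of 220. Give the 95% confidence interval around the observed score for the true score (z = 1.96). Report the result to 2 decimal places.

The standard error of measurement is 17.2000*√(1 − 0.7250) ≈ 17.2000*0.5244 ≈ 9.0198.
Half-width = 1.96*9.0198 ≈ 17.6787
Interval: (202.3213, 237.6787)

[202.32, 237.68]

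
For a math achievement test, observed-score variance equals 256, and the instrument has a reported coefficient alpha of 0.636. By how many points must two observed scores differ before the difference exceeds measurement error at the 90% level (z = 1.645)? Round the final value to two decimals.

SD = √256 ≈ 16.0000
SEM = 16.0000 * √(1 − 0.6360) = 16.0000 * √0.3640 ≈ 16.0000 * 0.6033 ≈ 9.6532
Standard error of the difference = 9.6532·√2 ≈ 13.6517
Smallest detectable difference = 1.645*13.6517 ≈ 22.4570

22.46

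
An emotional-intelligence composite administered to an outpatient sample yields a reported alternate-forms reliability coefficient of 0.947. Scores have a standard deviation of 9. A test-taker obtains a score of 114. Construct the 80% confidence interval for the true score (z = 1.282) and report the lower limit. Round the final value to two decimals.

111.34

SEM = 9.000 * √(1 − 0.947) = 9.000 * √0.053 ≈ 9.000 * 0.230 ≈ 2.072
1.282 * SEM ≈ 2.656
Lower bound: 114 − 2.656 = 111.344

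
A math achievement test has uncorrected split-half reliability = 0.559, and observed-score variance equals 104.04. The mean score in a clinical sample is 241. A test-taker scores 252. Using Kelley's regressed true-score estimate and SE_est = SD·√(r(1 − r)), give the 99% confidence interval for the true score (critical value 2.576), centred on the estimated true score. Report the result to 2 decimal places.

[237.05, 260.72]

SD = √104.04 ≃ 10.2000
r_full = 2·0.559 / (1 + 0.559) ≃ 0.7171
Estimated true score = 0.7171*252 + (1 − 0.7171)*241 ≃ 248.8884
SE_est = 10.2000*√(0.7171*0.2829) ≃ 4.5940
99% CI: 248.8884 ± 11.8342 ≃ (237.0542, 260.7226)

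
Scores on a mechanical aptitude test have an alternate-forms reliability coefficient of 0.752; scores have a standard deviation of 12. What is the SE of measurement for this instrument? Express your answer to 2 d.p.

SEM = 12.0000 × √(1 − 0.7520) = 12.0000 × √0.2480 ≈ 12.0000 × 0.4980 ≈ 5.9760

5.98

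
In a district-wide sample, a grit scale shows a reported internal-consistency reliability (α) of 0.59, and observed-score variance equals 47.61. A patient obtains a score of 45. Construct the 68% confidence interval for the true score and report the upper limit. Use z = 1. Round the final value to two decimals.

49.42

SD = √47.61 = 6.90000
SEM = 6.90000*√(1 − 0.59000) ≈ 4.41816
Half-width = 1*4.41816 ≈ 4.41816
Upper bound: 45 + 4.41816 = 49.41816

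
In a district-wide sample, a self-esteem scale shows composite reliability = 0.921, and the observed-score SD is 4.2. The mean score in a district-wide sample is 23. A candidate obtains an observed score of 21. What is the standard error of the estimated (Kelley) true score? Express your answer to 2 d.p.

1.13

SE_est = SD · √(r(1 − r)) = 4.2000 · √0.0728 ≈ 4.2000 · 0.2697 ≈ 1.1329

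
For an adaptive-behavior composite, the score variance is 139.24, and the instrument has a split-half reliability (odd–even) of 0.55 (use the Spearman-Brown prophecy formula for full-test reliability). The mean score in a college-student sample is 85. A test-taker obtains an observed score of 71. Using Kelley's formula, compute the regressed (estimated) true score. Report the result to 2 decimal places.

Full-length reliability (Spearman-Brown) = 2(0.55)/(1+0.55) ≈ 0.7097
T̂ = r·X + (1 − r)·M = 0.7097·71 + 0.2903·85 ≈ 50.3871 + 24.6774 ≈ 75.0645

75.06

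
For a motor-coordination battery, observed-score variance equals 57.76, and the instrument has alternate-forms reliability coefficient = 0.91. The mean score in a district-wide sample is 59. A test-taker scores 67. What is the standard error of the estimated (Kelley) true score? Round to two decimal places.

2.17

SD = √57.76 ≈ 7.60000
SE_est = SD · √(r(1 − r)) = 7.60000 · √0.08190 ≈ 7.60000 · 0.28618 ≈ 2.17498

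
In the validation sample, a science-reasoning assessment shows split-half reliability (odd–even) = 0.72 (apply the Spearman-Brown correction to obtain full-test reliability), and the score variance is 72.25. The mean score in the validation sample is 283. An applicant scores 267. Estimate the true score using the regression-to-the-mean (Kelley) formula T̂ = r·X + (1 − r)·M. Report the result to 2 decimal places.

Full-length reliability (Spearman-Brown) = 2(0.72)/(1+0.72) ≈ 0.83721
T̂ = 0.83721(267) + 0.16279(283) ≈ 269.60465

269.60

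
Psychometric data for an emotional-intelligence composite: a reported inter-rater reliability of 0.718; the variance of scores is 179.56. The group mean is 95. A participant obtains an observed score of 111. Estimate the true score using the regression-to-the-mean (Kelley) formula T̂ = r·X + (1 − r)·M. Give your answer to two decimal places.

Estimated true score = 0.7180×111 + (1 − 0.7180)×95 ≈ 106.4880

106.49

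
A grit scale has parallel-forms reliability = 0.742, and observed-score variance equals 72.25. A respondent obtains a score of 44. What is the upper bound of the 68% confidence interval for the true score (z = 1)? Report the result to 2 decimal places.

SD = √72.25 ≈ 8.500
SEM = 8.500 · √(1 − 0.742) = 8.500 · √0.258 ≈ 8.500 · 0.508 ≈ 4.317
Margin = 1 · 4.317 ≈ 4.317
Upper limit = 44 + 4.317 ≈ 48.317

48.32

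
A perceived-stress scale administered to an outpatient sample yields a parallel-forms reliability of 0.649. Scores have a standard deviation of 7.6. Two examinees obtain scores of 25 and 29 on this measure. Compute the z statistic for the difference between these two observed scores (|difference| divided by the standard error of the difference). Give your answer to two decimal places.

0.63

SEM = 7.600 * √(1 − 0.649) = 7.600 * √0.351 ≈ 7.600 * 0.592 ≈ 4.503
SE_diff = √2 * SEM ≈ 6.368
z = 4 / 6.368 ≈ 0.628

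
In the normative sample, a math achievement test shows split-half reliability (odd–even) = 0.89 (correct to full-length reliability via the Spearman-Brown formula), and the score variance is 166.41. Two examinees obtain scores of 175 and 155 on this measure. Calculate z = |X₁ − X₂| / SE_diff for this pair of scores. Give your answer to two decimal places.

SD = √166.41 ≈ 12.9000
Spearman-Brown: r = 2(0.89) / (1 + 0.89) = 1.7800 / 1.8900 ≈ 0.9418
SEM = 12.9000*√(1 − 0.9418) ≈ 3.1121
SE_diff = SEM * √2 ≈ 3.1121 * 1.4142 ≈ 4.4012
z = 20 / 4.4012 ≈ 4.5442

4.54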